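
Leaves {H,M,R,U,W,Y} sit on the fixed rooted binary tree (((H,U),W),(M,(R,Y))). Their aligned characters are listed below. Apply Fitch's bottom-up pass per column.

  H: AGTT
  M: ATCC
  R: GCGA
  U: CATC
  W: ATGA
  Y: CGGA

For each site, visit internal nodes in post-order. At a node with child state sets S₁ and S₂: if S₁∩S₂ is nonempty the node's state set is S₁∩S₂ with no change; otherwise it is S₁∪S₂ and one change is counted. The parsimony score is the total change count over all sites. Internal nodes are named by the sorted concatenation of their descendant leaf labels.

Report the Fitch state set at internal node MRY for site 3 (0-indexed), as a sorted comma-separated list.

HU@0: {A} ∪ {C} = {A,C} (union, +1)
HUW@0: {A,C} ∩ {A} = {A} (intersection, +0)
RY@0: {G} ∪ {C} = {C,G} (union, +1)
MRY@0: {A} ∪ {C,G} = {A,C,G} (union, +1)
HMRUWY@0: {A} ∩ {A,C,G} = {A} (intersection, +0)
HU@1: {G} ∪ {A} = {A,G} (union, +1)
HUW@1: {A,G} ∪ {T} = {A,G,T} (union, +1)
RY@1: {C} ∪ {G} = {C,G} (union, +1)
MRY@1: {T} ∪ {C,G} = {C,G,T} (union, +1)
HMRUWY@1: {A,G,T} ∩ {C,G,T} = {G,T} (intersection, +0)
HU@2: {T} ∩ {T} = {T} (intersection, +0)
HUW@2: {T} ∪ {G} = {G,T} (union, +1)
RY@2: {G} ∩ {G} = {G} (intersection, +0)
MRY@2: {C} ∪ {G} = {C,G} (union, +1)
HMRUWY@2: {G,T} ∩ {C,G} = {G} (intersection, +0)
HU@3: {T} ∪ {C} = {C,T} (union, +1)
HUW@3: {C,T} ∪ {A} = {A,C,T} (union, +1)
RY@3: {A} ∩ {A} = {A} (intersection, +0)
MRY@3: {C} ∪ {A} = {A,C} (union, +1)
HMRUWY@3: {A,C,T} ∩ {A,C} = {A,C} (intersection, +0)
per-site changes: [3, 4, 2, 3]; total = 12

A,C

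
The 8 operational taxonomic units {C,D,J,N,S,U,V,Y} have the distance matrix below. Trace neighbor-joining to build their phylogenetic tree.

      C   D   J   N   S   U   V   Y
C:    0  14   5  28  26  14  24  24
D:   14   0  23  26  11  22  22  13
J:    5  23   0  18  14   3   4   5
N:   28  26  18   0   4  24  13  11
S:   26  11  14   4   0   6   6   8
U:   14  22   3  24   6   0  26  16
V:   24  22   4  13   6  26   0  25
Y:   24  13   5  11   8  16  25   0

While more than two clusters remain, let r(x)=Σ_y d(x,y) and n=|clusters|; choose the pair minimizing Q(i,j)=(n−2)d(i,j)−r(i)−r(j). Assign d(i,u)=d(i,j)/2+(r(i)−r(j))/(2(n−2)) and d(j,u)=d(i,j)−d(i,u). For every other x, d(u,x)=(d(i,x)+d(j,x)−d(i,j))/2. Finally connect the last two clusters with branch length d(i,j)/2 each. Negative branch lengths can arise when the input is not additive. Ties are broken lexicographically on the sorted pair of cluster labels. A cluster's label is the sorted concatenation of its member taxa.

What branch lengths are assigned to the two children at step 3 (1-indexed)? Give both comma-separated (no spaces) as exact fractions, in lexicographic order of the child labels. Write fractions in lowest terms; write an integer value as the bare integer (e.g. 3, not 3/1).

77/16,43/16

iteration 1: select C,D (d=14, Q=-182); attach at lengths (22/3, 20/3); label the merged cluster CD
  updated: d(CD,J)=7, d(CD,N)=20, d(CD,S)=23/2, d(CD,U)=11, d(CD,V)=16, d(CD,Y)=23/2
iteration 2: select J,U (d=3, Q=-122); attach at lengths (-2, 5); label the merged cluster JU
  updated: d(CD,JU)=15/2, d(JU,N)=39/2, d(JU,S)=17/2, d(JU,V)=27/2, d(JU,Y)=9
iteration 3: select CD,JU (d=15/2, Q=-189/2); attach at lengths (77/16, 43/16); label the merged cluster CDJU
  updated: d(CDJU,N)=16, d(CDJU,S)=25/4, d(CDJU,V)=11, d(CDJU,Y)=13/2
iteration 4: select CDJU,Y (d=13/2, Q=-283/4); attach at lengths (35/24, 121/24); label the merged cluster CDJUY
  updated: d(CDJUY,N)=41/4, d(CDJUY,S)=31/8, d(CDJUY,V)=59/4
iteration 5: select CDJUY,N (d=41/4, Q=-285/8); attach at lengths (177/32, 151/32); label the merged cluster CDJNUY
  updated: d(CDJNUY,S)=-19/16, d(CDJNUY,V)=35/4
iteration 6: select CDJNUY,S (d=-19/16, Q=-217/16); attach at lengths (25/32, -63/32); label the merged cluster CDJNSUY
  updated: d(CDJNSUY,V)=255/32
iteration 7: select CDJNSUY,V (d=255/32); attach at lengths (255/64, 255/64); label the merged cluster CDJNSUVY
final tree: ((((((C:22/3,D:20/3):77/16,(J:-2,U:5):43/16):35/24,Y:121/24):177/32,N:151/32):25/32,S:-63/32):255/64,V:255/64)
total length: 1537/32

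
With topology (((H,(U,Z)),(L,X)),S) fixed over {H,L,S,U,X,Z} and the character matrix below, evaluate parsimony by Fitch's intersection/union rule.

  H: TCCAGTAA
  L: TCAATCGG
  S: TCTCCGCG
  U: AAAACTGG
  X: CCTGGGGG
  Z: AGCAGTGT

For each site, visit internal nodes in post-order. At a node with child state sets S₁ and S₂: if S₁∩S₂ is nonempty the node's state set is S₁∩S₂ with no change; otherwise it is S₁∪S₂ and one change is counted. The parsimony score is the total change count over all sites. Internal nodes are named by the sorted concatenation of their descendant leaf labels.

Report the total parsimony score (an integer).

UZ@0: {A} ∩ {A} = {A} (intersection, +0)
HUZ@0: {T} ∪ {A} = {A,T} (union, +1)
LX@0: {T} ∪ {C} = {C,T} (union, +1)
HLUXZ@0: {A,T} ∩ {C,T} = {T} (intersection, +0)
HLSUXZ@0: {T} ∩ {T} = {T} (intersection, +0)
UZ@1: {A} ∪ {G} = {A,G} (union, +1)
HUZ@1: {C} ∪ {A,G} = {A,C,G} (union, +1)
LX@1: {C} ∩ {C} = {C} (intersection, +0)
HLUXZ@1: {A,C,G} ∩ {C} = {C} (intersection, +0)
HLSUXZ@1: {C} ∩ {C} = {C} (intersection, +0)
UZ@2: {A} ∪ {C} = {A,C} (union, +1)
HUZ@2: {C} ∩ {A,C} = {C} (intersection, +0)
LX@2: {A} ∪ {T} = {A,T} (union, +1)
HLUXZ@2: {C} ∪ {A,T} = {A,C,T} (union, +1)
HLSUXZ@2: {A,C,T} ∩ {T} = {T} (intersection, +0)
UZ@3: {A} ∩ {A} = {A} (intersection, +0)
HUZ@3: {A} ∩ {A} = {A} (intersection, +0)
LX@3: {A} ∪ {G} = {A,G} (union, +1)
HLUXZ@3: {A} ∩ {A,G} = {A} (intersection, +0)
HLSUXZ@3: {A} ∪ {C} = {A,C} (union, +1)
UZ@4: {C} ∪ {G} = {C,G} (union, +1)
HUZ@4: {G} ∩ {C,G} = {G} (intersection, +0)
LX@4: {T} ∪ {G} = {G,T} (union, +1)
HLUXZ@4: {G} ∩ {G,T} = {G} (intersection, +0)
HLSUXZ@4: {G} ∪ {C} = {C,G} (union, +1)
UZ@5: {T} ∩ {T} = {T} (intersection, +0)
HUZ@5: {T} ∩ {T} = {T} (intersection, +0)
LX@5: {C} ∪ {G} = {C,G} (union, +1)
HLUXZ@5: {T} ∪ {C,G} = {C,G,T} (union, +1)
HLSUXZ@5: {C,G,T} ∩ {G} = {G} (intersection, +0)
UZ@6: {G} ∩ {G} = {G} (intersection, +0)
HUZ@6: {A} ∪ {G} = {A,G} (union, +1)
LX@6: {G} ∩ {G} = {G} (intersection, +0)
HLUXZ@6: {A,G} ∩ {G} = {G} (intersection, +0)
HLSUXZ@6: {G} ∪ {C} = {C,G} (union, +1)
UZ@7: {G} ∪ {T} = {G,T} (union, +1)
HUZ@7: {A} ∪ {G,T} = {A,G,T} (union, +1)
LX@7: {G} ∩ {G} = {G} (intersection, +0)
HLUXZ@7: {A,G,T} ∩ {G} = {G} (intersection, +0)
HLSUXZ@7: {G} ∩ {G} = {G} (intersection, +0)
per-site changes: [2, 2, 3, 2, 3, 2, 2, 2]; total = 18

18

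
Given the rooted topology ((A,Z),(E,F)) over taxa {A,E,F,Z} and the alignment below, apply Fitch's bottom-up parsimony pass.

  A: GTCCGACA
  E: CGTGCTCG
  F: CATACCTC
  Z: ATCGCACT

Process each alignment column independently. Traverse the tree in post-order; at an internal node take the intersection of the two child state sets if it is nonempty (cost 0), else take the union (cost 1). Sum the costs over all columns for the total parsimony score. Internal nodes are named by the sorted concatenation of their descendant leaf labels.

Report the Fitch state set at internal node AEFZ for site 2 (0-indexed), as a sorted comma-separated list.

[col 0] AZ: children A:{G}, Z:{A} ∪→ {A,G}; cost 1
[col 0] EF: children E:{C}, F:{C} ∩→ {C}; cost 0
[col 0] AEFZ: children AZ:{A,G}, EF:{C} ∪→ {A,C,G}; cost 1
[col 1] AZ: children A:{T}, Z:{T} ∩→ {T}; cost 0
[col 1] EF: children E:{G}, F:{A} ∪→ {A,G}; cost 1
[col 1] AEFZ: children AZ:{T}, EF:{A,G} ∪→ {A,G,T}; cost 1
[col 2] AZ: children A:{C}, Z:{C} ∩→ {C}; cost 0
[col 2] EF: children E:{T}, F:{T} ∩→ {T}; cost 0
[col 2] AEFZ: children AZ:{C}, EF:{T} ∪→ {C,T}; cost 1
[col 3] AZ: children A:{C}, Z:{G} ∪→ {C,G}; cost 1
[col 3] EF: children E:{G}, F:{A} ∪→ {A,G}; cost 1
[col 3] AEFZ: children AZ:{C,G}, EF:{A,G} ∩→ {G}; cost 0
[col 4] AZ: children A:{G}, Z:{C} ∪→ {C,G}; cost 1
[col 4] EF: children E:{C}, F:{C} ∩→ {C}; cost 0
[col 4] AEFZ: children AZ:{C,G}, EF:{C} ∩→ {C}; cost 0
[col 5] AZ: children A:{A}, Z:{A} ∩→ {A}; cost 0
[col 5] EF: children E:{T}, F:{C} ∪→ {C,T}; cost 1
[col 5] AEFZ: children AZ:{A}, EF:{C,T} ∪→ {A,C,T}; cost 1
[col 6] AZ: children A:{C}, Z:{C} ∩→ {C}; cost 0
[col 6] EF: children E:{C}, F:{T} ∪→ {C,T}; cost 1
[col 6] AEFZ: children AZ:{C}, EF:{C,T} ∩→ {C}; cost 0
[col 7] AZ: children A:{A}, Z:{T} ∪→ {A,T}; cost 1
[col 7] EF: children E:{G}, F:{C} ∪→ {C,G}; cost 1
[col 7] AEFZ: children AZ:{A,T}, EF:{C,G} ∪→ {A,C,G,T}; cost 1
per-site changes: [2, 2, 1, 2, 1, 2, 1, 3]; total = 14

C,T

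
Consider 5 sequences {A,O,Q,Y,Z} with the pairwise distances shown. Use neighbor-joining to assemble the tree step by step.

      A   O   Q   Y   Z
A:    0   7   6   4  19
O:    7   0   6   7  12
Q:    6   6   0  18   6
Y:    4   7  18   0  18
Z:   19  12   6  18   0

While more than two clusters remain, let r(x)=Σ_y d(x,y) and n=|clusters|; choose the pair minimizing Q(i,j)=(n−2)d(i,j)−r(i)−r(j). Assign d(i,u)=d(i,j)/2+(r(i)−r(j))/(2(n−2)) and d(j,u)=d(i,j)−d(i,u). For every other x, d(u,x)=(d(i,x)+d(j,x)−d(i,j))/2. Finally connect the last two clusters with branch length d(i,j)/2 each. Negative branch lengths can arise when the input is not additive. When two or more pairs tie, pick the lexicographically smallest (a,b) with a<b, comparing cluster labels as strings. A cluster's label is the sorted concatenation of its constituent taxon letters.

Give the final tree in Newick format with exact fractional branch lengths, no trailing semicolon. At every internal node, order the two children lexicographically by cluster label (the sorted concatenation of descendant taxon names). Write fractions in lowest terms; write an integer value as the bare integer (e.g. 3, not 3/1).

(((A:5/8,Y:27/8):37/8,O:3/8):45/16,(Q:-1/6,Z:37/6):45/16)

iteration 1: select Q,Z (d=6, Q=-73); attach at lengths (-1/6, 37/6); label the merged cluster QZ
  updated: d(A,QZ)=19/2, d(O,QZ)=6, d(QZ,Y)=15
iteration 2: select A,Y (d=4, Q=-77/2); attach at lengths (5/8, 27/8); label the merged cluster AY
  updated: d(AY,O)=5, d(AY,QZ)=41/4
iteration 3: select AY,O (d=5, Q=-85/4); attach at lengths (37/8, 3/8); label the merged cluster AOY
  updated: d(AOY,QZ)=45/8
iteration 4: select AOY,QZ (d=45/8); attach at lengths (45/16, 45/16); label the merged cluster AOQYZ
final tree: (((A:5/8,Y:27/8):37/8,O:3/8):45/16,(Q:-1/6,Z:37/6):45/16)
total length: 165/8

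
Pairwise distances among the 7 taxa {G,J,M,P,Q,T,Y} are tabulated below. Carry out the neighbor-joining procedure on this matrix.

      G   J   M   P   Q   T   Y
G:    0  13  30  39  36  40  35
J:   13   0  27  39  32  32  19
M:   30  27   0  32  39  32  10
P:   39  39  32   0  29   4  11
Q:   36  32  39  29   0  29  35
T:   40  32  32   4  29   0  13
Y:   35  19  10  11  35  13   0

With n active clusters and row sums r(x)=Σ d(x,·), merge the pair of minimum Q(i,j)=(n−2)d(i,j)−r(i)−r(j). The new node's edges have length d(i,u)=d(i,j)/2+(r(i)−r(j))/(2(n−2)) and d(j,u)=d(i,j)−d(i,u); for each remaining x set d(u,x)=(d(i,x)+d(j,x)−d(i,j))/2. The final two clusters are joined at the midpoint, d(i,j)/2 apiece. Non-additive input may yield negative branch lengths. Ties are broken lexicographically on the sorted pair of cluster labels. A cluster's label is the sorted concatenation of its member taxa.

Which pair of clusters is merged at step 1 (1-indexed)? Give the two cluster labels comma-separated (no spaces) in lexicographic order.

G,J

step 1: merge (G,J) at d=13, Q=-290; branch lengths G→48/5, J→17/5; new cluster GJ
  updated: d(GJ,M)=22, d(GJ,P)=65/2, d(GJ,Q)=55/2, d(GJ,T)=59/2, d(GJ,Y)=41/2
step 2: merge (P,T) at d=4, Q=-200; branch lengths P→17/8, T→15/8; new cluster PT
  updated: d(GJ,PT)=29, d(M,PT)=30, d(PT,Q)=27, d(PT,Y)=10
step 3: merge (M,Y) at d=10, Q=-293/2; branch lengths M→37/4, Y→3/4; new cluster MY
  updated: d(GJ,MY)=65/4, d(MY,PT)=15, d(MY,Q)=32
step 4: merge (GJ,Q) at d=55/2, Q=-417/4; branch lengths GJ→165/16, Q→275/16; new cluster GJQ
  updated: d(GJQ,MY)=83/8, d(GJQ,PT)=57/4
step 5: merge (GJQ,MY) at d=83/8, Q=-317/8; branch lengths GJQ→77/16, MY→89/16; new cluster GJMQY
  updated: d(GJMQY,PT)=151/16
step 6: merge (GJMQY,PT) at d=151/16; branch lengths GJMQY→151/32, PT→151/32; new cluster GJMPQTY
final tree: ((((G:48/5,J:17/5):165/16,Q:275/16):77/16,(M:37/4,Y:3/4):89/16):151/32,(P:17/8,T:15/8):151/32)
total length: 1189/16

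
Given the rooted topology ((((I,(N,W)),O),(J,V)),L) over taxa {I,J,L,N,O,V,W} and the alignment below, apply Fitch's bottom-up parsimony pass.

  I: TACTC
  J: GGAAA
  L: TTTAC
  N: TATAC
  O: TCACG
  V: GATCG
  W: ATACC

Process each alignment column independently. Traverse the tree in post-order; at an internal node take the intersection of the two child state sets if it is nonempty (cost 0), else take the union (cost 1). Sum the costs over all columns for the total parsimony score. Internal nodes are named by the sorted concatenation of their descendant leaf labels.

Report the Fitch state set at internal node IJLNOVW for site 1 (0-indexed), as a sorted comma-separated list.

[col 0] NW: children N:{T}, W:{A} ∪→ {A,T}; cost 1
[col 0] INW: children I:{T}, NW:{A,T} ∩→ {T}; cost 0
[col 0] INOW: children INW:{T}, O:{T} ∩→ {T}; cost 0
[col 0] JV: children J:{G}, V:{G} ∩→ {G}; cost 0
[col 0] IJNOVW: children INOW:{T}, JV:{G} ∪→ {G,T}; cost 1
[col 0] IJLNOVW: children IJNOVW:{G,T}, L:{T} ∩→ {T}; cost 0
[col 1] NW: children N:{A}, W:{T} ∪→ {A,T}; cost 1
[col 1] INW: children I:{A}, NW:{A,T} ∩→ {A}; cost 0
[col 1] INOW: children INW:{A}, O:{C} ∪→ {A,C}; cost 1
[col 1] JV: children J:{G}, V:{A} ∪→ {A,G}; cost 1
[col 1] IJNOVW: children INOW:{A,C}, JV:{A,G} ∩→ {A}; cost 0
[col 1] IJLNOVW: children IJNOVW:{A}, L:{T} ∪→ {A,T}; cost 1
[col 2] NW: children N:{T}, W:{A} ∪→ {A,T}; cost 1
[col 2] INW: children I:{C}, NW:{A,T} ∪→ {A,C,T}; cost 1
[col 2] INOW: children INW:{A,C,T}, O:{A} ∩→ {A}; cost 0
[col 2] JV: children J:{A}, V:{T} ∪→ {A,T}; cost 1
[col 2] IJNOVW: children INOW:{A}, JV:{A,T} ∩→ {A}; cost 0
[col 2] IJLNOVW: children IJNOVW:{A}, L:{T} ∪→ {A,T}; cost 1
[col 3] NW: children N:{A}, W:{C} ∪→ {A,C}; cost 1
[col 3] INW: children I:{T}, NW:{A,C} ∪→ {A,C,T}; cost 1
[col 3] INOW: children INW:{A,C,T}, O:{C} ∩→ {C}; cost 0
[col 3] JV: children J:{A}, V:{C} ∪→ {A,C}; cost 1
[col 3] IJNOVW: children INOW:{C}, JV:{A,C} ∩→ {C}; cost 0
[col 3] IJLNOVW: children IJNOVW:{C}, L:{A} ∪→ {A,C}; cost 1
[col 4] NW: children N:{C}, W:{C} ∩→ {C}; cost 0
[col 4] INW: children I:{C}, NW:{C} ∩→ {C}; cost 0
[col 4] INOW: children INW:{C}, O:{G} ∪→ {C,G}; cost 1
[col 4] JV: children J:{A}, V:{G} ∪→ {A,G}; cost 1
[col 4] IJNOVW: children INOW:{C,G}, JV:{A,G} ∩→ {G}; cost 0
[col 4] IJLNOVW: children IJNOVW:{G}, L:{C} ∪→ {C,G}; cost 1
per-site changes: [2, 4, 4, 4, 3]; total = 17

A,T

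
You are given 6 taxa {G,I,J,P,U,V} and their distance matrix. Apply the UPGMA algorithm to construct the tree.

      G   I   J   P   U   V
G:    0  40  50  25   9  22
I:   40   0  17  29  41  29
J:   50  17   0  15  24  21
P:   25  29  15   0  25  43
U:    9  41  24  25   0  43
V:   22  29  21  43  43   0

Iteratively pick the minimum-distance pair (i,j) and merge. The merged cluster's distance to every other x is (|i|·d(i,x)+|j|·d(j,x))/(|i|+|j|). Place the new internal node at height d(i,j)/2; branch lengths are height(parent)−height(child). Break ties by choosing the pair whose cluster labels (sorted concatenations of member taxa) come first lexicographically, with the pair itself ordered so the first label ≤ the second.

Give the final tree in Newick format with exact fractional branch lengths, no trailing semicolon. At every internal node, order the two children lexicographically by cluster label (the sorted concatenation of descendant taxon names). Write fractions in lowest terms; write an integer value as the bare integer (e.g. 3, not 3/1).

1. join G+U (d=9) ⇒ GU; edges |G|=9/2, |U|=9/2
  updated: d(GU,I)=81/2, d(GU,J)=37, d(GU,P)=25, d(GU,V)=65/2
2. join J+P (d=15) ⇒ JP; edges |J|=15/2, |P|=15/2
  updated: d(GU,JP)=31, d(I,JP)=23, d(JP,V)=32
3. join I+JP (d=23) ⇒ IJP; edges |I|=23/2, |JP|=4
  updated: d(GU,IJP)=205/6, d(IJP,V)=31
4. join IJP+V (d=31) ⇒ IJPV; edges |IJP|=4, |V|=31/2
  updated: d(GU,IJPV)=135/4
5. join GU+IJPV (d=135/4) ⇒ GIJPUV; edges |GU|=99/8, |IJPV|=11/8
final tree: ((G:9/2,U:9/2):99/8,((I:23/2,(J:15/2,P:15/2):4):4,V:31/2):11/8)
total length: 291/4

((G:9/2,U:9/2):99/8,((I:23/2,(J:15/2,P:15/2):4):4,V:31/2):11/8)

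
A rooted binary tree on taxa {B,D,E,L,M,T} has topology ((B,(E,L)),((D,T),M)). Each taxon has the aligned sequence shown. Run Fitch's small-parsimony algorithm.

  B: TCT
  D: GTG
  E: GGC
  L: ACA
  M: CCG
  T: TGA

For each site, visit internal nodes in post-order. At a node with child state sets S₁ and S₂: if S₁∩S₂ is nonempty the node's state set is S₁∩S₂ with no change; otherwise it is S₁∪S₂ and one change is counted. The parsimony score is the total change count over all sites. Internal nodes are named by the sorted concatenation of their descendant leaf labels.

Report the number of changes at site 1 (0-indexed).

3

[col 0] EL: children E:{G}, L:{A} ∪→ {A,G}; cost 1
[col 0] BEL: children B:{T}, EL:{A,G} ∪→ {A,G,T}; cost 1
[col 0] DT: children D:{G}, T:{T} ∪→ {G,T}; cost 1
[col 0] DMT: children DT:{G,T}, M:{C} ∪→ {C,G,T}; cost 1
[col 0] BDELMT: children BEL:{A,G,T}, DMT:{C,G,T} ∩→ {G,T}; cost 0
[col 1] EL: children E:{G}, L:{C} ∪→ {C,G}; cost 1
[col 1] BEL: children B:{C}, EL:{C,G} ∩→ {C}; cost 0
[col 1] DT: children D:{T}, T:{G} ∪→ {G,T}; cost 1
[col 1] DMT: children DT:{G,T}, M:{C} ∪→ {C,G,T}; cost 1
[col 1] BDELMT: children BEL:{C}, DMT:{C,G,T} ∩→ {C}; cost 0
[col 2] EL: children E:{C}, L:{A} ∪→ {A,C}; cost 1
[col 2] BEL: children B:{T}, EL:{A,C} ∪→ {A,C,T}; cost 1
[col 2] DT: children D:{G}, T:{A} ∪→ {A,G}; cost 1
[col 2] DMT: children DT:{A,G}, M:{G} ∩→ {G}; cost 0
[col 2] BDELMT: children BEL:{A,C,T}, DMT:{G} ∪→ {A,C,G,T}; cost 1
per-site changes: [4, 3, 4]; total = 11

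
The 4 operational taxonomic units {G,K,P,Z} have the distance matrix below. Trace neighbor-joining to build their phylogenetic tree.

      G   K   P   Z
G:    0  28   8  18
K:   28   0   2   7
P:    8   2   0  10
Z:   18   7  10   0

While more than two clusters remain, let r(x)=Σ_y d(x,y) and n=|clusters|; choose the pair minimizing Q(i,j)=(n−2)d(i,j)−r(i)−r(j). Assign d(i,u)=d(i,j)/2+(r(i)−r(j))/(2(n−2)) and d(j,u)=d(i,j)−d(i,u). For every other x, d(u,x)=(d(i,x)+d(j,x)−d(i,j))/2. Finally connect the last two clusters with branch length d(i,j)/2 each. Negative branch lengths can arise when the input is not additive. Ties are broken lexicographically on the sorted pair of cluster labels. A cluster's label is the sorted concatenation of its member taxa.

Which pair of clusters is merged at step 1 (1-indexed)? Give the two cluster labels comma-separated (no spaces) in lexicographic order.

1. join G+P (d=8, Q=-58) ⇒ GP; edges |G|=25/2, |P|=-9/2
  updated: d(GP,K)=11, d(GP,Z)=10
2. join GP+K (d=11, Q=-28) ⇒ GKP; edges |GP|=7, |K|=4
  updated: d(GKP,Z)=3
3. join GKP+Z (d=3) ⇒ GKPZ; edges |GKP|=3/2, |Z|=3/2
final tree: (((G:25/2,P:-9/2):7,K:4):3/2,Z:3/2)
total length: 22

G,P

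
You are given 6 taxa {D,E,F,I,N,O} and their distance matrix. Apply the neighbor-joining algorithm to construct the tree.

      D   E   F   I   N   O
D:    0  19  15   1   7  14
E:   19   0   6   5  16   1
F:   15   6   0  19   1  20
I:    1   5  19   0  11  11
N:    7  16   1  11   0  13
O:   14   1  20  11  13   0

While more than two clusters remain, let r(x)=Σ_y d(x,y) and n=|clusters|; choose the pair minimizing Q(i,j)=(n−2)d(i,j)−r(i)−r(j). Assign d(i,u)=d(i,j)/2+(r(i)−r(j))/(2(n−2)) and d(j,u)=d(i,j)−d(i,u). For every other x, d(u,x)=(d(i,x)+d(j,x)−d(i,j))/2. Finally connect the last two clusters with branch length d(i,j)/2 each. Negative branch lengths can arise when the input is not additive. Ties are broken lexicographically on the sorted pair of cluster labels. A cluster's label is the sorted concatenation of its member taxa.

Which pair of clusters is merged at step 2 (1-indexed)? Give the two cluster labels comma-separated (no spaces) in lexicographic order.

E,O

iteration 1: select F,N (d=1, Q=-105); attach at lengths (17/8, -9/8); label the merged cluster FN
  updated: d(D,FN)=21/2, d(E,FN)=21/2, d(FN,I)=29/2, d(FN,O)=16
iteration 2: select E,O (d=1, Q=-149/2); attach at lengths (-7/12, 19/12); label the merged cluster EO
  updated: d(D,EO)=16, d(EO,FN)=51/4, d(EO,I)=15/2
iteration 3: select D,I (d=1, Q=-97/2); attach at lengths (13/8, -5/8); label the merged cluster DI
  updated: d(DI,EO)=45/4, d(DI,FN)=12
iteration 4: select DI,EO (d=45/4, Q=-36); attach at lengths (21/4, 6); label the merged cluster DEIO
  updated: d(DEIO,FN)=27/4
iteration 5: select DEIO,FN (d=27/4); attach at lengths (27/8, 27/8); label the merged cluster DEFINO
final tree: (((D:13/8,I:-5/8):21/4,(E:-7/12,O:19/12):6):27/8,(F:17/8,N:-9/8):27/8)
total length: 21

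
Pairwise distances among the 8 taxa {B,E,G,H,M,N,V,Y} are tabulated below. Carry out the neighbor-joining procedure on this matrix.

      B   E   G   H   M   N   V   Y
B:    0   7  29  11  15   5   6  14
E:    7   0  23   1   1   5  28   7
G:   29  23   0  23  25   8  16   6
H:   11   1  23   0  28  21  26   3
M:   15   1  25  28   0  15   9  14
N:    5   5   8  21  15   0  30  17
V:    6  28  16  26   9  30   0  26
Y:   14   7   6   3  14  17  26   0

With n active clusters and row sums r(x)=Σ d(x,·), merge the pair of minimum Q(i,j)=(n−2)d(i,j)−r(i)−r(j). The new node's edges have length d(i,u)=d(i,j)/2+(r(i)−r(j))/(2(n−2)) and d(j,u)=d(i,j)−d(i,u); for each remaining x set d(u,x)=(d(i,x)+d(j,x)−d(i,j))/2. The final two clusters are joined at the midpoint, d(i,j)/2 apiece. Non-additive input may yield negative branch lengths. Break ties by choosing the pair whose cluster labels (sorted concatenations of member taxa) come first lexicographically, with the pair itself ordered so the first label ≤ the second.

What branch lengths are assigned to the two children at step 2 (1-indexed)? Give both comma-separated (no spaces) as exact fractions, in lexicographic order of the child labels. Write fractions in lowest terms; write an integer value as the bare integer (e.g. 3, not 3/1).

iteration 1: select M,V (d=9, Q=-194); attach at lengths (5/3, 22/3); label the merged cluster MV
  updated: d(B,MV)=6, d(E,MV)=10, d(G,MV)=16, d(H,MV)=45/2, d(MV,N)=18, d(MV,Y)=31/2
iteration 2: select G,N (d=8, Q=-139); attach at lengths (71/10, 9/10); label the merged cluster GN
  updated: d(B,GN)=13, d(E,GN)=10, d(GN,H)=18, d(GN,MV)=13, d(GN,Y)=15/2
iteration 3: select B,MV (d=6, Q=-94); attach at lengths (1, 5); label the merged cluster BMV
  updated: d(BMV,E)=11/2, d(BMV,GN)=10, d(BMV,H)=55/4, d(BMV,Y)=47/4
iteration 4: select BMV,GN (d=10, Q=-113/2); attach at lengths (17/4, 23/4); label the merged cluster BGMNV
  updated: d(BGMNV,E)=11/4, d(BGMNV,H)=87/8, d(BGMNV,Y)=37/8
iteration 5: select BGMNV,Y (d=37/8, Q=-189/8); attach at lengths (103/32, 45/32); label the merged cluster BGMNVY
  updated: d(BGMNVY,E)=41/16, d(BGMNVY,H)=37/8
iteration 6: select BGMNVY,E (d=41/16, Q=-131/16); attach at lengths (99/32, -17/32); label the merged cluster BEGMNVY
  updated: d(BEGMNVY,H)=49/32
iteration 7: select BEGMNVY,H (d=49/32); attach at lengths (49/64, 49/64); label the merged cluster BEGHMNVY
final tree: (((((B:1,(M:5/3,V:22/3):5):17/4,(G:71/10,N:9/10):23/4):103/32,Y:45/32):99/32,E:-17/32):49/64,H:49/64)
total length: 1335/32

71/10,9/10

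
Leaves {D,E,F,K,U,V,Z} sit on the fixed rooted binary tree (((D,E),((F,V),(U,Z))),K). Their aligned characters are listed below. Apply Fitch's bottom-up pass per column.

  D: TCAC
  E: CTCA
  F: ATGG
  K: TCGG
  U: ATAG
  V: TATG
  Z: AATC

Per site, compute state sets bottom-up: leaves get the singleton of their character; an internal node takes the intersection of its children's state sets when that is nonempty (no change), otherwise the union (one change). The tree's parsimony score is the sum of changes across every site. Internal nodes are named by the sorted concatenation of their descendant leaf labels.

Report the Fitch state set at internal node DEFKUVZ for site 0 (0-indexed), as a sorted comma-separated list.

site 0, node DE: D={T} ∪ E={C} → {C,T} (+1)
site 0, node FV: F={A} ∪ V={T} → {A,T} (+1)
site 0, node UZ: U={A} ∩ Z={A} → {A} (+0)
site 0, node FUVZ: FV={A,T} ∩ UZ={A} → {A} (+0)
site 0, node DEFUVZ: DE={C,T} ∪ FUVZ={A} → {A,C,T} (+1)
site 0, node DEFKUVZ: DEFUVZ={A,C,T} ∩ K={T} → {T} (+0)
site 1, node DE: D={C} ∪ E={T} → {C,T} (+1)
site 1, node FV: F={T} ∪ V={A} → {A,T} (+1)
site 1, node UZ: U={T} ∪ Z={A} → {A,T} (+1)
site 1, node FUVZ: FV={A,T} ∩ UZ={A,T} → {A,T} (+0)
site 1, node DEFUVZ: DE={C,T} ∩ FUVZ={A,T} → {T} (+0)
site 1, node DEFKUVZ: DEFUVZ={T} ∪ K={C} → {C,T} (+1)
site 2, node DE: D={A} ∪ E={C} → {A,C} (+1)
site 2, node FV: F={G} ∪ V={T} → {G,T} (+1)
site 2, node UZ: U={A} ∪ Z={T} → {A,T} (+1)
site 2, node FUVZ: FV={G,T} ∩ UZ={A,T} → {T} (+0)
site 2, node DEFUVZ: DE={A,C} ∪ FUVZ={T} → {A,C,T} (+1)
site 2, node DEFKUVZ: DEFUVZ={A,C,T} ∪ K={G} → {A,C,G,T} (+1)
site 3, node DE: D={C} ∪ E={A} → {A,C} (+1)
site 3, node FV: F={G} ∩ V={G} → {G} (+0)
site 3, node UZ: U={G} ∪ Z={C} → {C,G} (+1)
site 3, node FUVZ: FV={G} ∩ UZ={C,G} → {G} (+0)
site 3, node DEFUVZ: DE={A,C} ∪ FUVZ={G} → {A,C,G} (+1)
site 3, node DEFKUVZ: DEFUVZ={A,C,G} ∩ K={G} → {G} (+0)
per-site changes: [3, 4, 5, 3]; total = 15

T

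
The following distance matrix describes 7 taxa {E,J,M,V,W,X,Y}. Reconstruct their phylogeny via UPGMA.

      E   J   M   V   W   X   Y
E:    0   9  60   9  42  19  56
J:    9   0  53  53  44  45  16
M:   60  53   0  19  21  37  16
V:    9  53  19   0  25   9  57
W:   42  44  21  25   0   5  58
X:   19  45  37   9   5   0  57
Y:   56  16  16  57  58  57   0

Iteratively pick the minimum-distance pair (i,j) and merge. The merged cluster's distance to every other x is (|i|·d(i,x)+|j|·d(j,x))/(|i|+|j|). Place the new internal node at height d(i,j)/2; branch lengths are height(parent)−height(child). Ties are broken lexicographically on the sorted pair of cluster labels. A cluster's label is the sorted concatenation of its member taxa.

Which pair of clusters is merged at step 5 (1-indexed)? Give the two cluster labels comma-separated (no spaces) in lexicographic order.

EJ,VWX

1. join W+X (d=5) ⇒ WX; edges |W|=5/2, |X|=5/2
  updated: d(E,WX)=61/2, d(J,WX)=89/2, d(M,WX)=29, d(V,WX)=17, d(WX,Y)=115/2
2. join E+J (d=9) ⇒ EJ; edges |E|=9/2, |J|=9/2
  updated: d(EJ,M)=113/2, d(EJ,V)=31, d(EJ,WX)=75/2, d(EJ,Y)=36
3. join M+Y (d=16) ⇒ MY; edges |M|=8, |Y|=8
  updated: d(EJ,MY)=185/4, d(MY,V)=38, d(MY,WX)=173/4
4. join V+WX (d=17) ⇒ VWX; edges |V|=17/2, |WX|=6
  updated: d(EJ,VWX)=106/3, d(MY,VWX)=83/2
5. join EJ+VWX (d=106/3) ⇒ EJVWX; edges |EJ|=79/6, |VWX|=55/6
  updated: d(EJVWX,MY)=217/5
6. join EJVWX+MY (d=217/5) ⇒ EJMVWXY; edges |EJVWX|=121/30, |MY|=137/10
final tree: (((E:9/2,J:9/2):79/6,(V:17/2,(W:5/2,X:5/2):6):55/6):121/30,(M:8,Y:8):137/10)
total length: 2537/30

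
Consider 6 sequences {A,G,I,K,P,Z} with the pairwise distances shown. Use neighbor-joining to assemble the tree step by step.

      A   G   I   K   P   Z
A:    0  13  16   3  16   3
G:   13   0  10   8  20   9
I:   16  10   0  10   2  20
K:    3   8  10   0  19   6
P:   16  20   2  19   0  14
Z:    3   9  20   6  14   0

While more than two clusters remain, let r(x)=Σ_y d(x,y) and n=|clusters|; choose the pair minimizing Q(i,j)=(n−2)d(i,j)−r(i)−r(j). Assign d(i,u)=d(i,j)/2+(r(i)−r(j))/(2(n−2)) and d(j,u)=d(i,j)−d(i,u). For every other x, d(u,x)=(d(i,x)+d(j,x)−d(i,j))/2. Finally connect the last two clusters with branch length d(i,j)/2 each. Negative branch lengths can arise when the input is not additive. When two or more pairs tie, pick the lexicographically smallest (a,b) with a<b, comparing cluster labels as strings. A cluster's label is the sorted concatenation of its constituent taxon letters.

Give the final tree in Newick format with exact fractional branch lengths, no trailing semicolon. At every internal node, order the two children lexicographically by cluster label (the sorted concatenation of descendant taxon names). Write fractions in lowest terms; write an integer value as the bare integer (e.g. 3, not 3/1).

(((A:9/8,Z:15/8):2,(G:55/12,(I:-5/8,P:21/8):113/12):11/4):1/2,K:1/2)

1. join I+P (d=2, Q=-121) ⇒ IP; edges |I|=-5/8, |P|=21/8
  updated: d(A,IP)=15, d(G,IP)=14, d(IP,K)=27/2, d(IP,Z)=16
2. join G+IP (d=14, Q=-121/2) ⇒ GIP; edges |G|=55/12, |IP|=113/12
  updated: d(A,GIP)=7, d(GIP,K)=15/4, d(GIP,Z)=11/2
3. join A+Z (d=3, Q=-43/2) ⇒ AZ; edges |A|=9/8, |Z|=15/8
  updated: d(AZ,GIP)=19/4, d(AZ,K)=3
4. join AZ+GIP (d=19/4, Q=-23/2) ⇒ AGIPZ; edges |AZ|=2, |GIP|=11/4
  updated: d(AGIPZ,K)=1
5. join AGIPZ+K (d=1) ⇒ AGIKPZ; edges |AGIPZ|=1/2, |K|=1/2
final tree: (((A:9/8,Z:15/8):2,(G:55/12,(I:-5/8,P:21/8):113/12):11/4):1/2,K:1/2)
total length: 99/4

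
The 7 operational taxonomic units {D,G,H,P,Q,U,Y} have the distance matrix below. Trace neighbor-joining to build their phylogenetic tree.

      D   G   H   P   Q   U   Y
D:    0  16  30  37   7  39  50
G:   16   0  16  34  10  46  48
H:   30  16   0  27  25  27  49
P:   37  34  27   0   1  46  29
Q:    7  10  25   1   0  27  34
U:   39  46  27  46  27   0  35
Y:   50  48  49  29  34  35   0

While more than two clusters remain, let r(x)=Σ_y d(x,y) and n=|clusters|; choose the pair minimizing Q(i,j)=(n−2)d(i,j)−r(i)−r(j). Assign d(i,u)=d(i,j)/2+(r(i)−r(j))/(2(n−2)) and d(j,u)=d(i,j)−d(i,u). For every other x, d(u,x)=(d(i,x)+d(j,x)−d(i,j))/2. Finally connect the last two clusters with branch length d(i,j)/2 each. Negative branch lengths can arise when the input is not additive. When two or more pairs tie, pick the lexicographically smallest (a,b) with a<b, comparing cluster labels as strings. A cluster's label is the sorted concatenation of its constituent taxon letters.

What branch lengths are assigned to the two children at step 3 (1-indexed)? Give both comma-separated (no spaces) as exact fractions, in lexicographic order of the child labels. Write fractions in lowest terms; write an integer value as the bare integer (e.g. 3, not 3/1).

1. join U+Y (d=35, Q=-290) ⇒ UY; edges |U|=15, |Y|=20
  updated: d(D,UY)=27, d(G,UY)=59/2, d(H,UY)=41/2, d(P,UY)=20, d(Q,UY)=13
2. join P+Q (d=1, Q=-171) ⇒ PQ; edges |P|=67/8, |Q|=-59/8
  updated: d(D,PQ)=43/2, d(G,PQ)=43/2, d(H,PQ)=51/2, d(PQ,UY)=16
3. join D+G (d=16, Q=-259/2) ⇒ DG; edges |D|=119/12, |G|=73/12
  updated: d(DG,H)=15, d(DG,PQ)=27/2, d(DG,UY)=81/4
4. join DG+H (d=15, Q=-319/4) ⇒ DGH; edges |DG|=71/16, |H|=169/16
  updated: d(DGH,PQ)=12, d(DGH,UY)=103/8
5. join DGH+PQ (d=12, Q=-327/8) ⇒ DGHPQ; edges |DGH|=71/16, |PQ|=121/16
  updated: d(DGHPQ,UY)=135/16
6. join DGHPQ+UY (d=135/16) ⇒ DGHPQUY; edges |DGHPQ|=135/32, |UY|=135/32
final tree: ((((D:119/12,G:73/12):71/16,H:169/16):71/16,(P:67/8,Q:-59/8):121/16):135/32,(U:15,Y:20):135/32)
total length: 1399/16

119/12,73/12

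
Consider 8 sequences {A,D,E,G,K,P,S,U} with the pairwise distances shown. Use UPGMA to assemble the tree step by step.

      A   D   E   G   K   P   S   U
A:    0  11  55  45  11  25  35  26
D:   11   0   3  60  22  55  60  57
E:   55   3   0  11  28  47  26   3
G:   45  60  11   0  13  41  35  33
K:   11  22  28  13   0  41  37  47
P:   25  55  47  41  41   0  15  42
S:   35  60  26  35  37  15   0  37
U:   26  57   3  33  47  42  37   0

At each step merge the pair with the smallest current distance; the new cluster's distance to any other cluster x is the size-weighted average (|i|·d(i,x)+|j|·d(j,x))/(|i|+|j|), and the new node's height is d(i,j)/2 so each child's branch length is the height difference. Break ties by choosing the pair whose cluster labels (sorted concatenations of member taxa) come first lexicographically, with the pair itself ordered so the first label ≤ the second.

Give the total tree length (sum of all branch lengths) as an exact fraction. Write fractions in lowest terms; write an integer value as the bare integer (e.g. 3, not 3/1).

12217/120

step 1: merge (D,E) at d=3; branch lengths D→3/2, E→3/2; new cluster DE
  updated: d(A,DE)=33, d(DE,G)=71/2, d(DE,K)=25, d(DE,P)=51, d(DE,S)=43, d(DE,U)=30
step 2: merge (A,K) at d=11; branch lengths A→11/2, K→11/2; new cluster AK
  updated: d(AK,DE)=29, d(AK,G)=29, d(AK,P)=33, d(AK,S)=36, d(AK,U)=73/2
step 3: merge (P,S) at d=15; branch lengths P→15/2, S→15/2; new cluster PS
  updated: d(AK,PS)=69/2, d(DE,PS)=47, d(G,PS)=38, d(PS,U)=79/2
step 4: merge (AK,DE) at d=29; branch lengths AK→9, DE→13; new cluster ADEK
  updated: d(ADEK,G)=129/4, d(ADEK,PS)=163/4, d(ADEK,U)=133/4
step 5: merge (ADEK,G) at d=129/4; branch lengths ADEK→13/8, G→129/8; new cluster ADEGK
  updated: d(ADEGK,PS)=201/5, d(ADEGK,U)=166/5
step 6: merge (ADEGK,U) at d=166/5; branch lengths ADEGK→19/40, U→83/5; new cluster ADEGKU
  updated: d(ADEGKU,PS)=481/12
step 7: merge (ADEGKU,PS) at d=481/12; branch lengths ADEGKU→413/120, PS→301/24; new cluster ADEGKPSU
final tree: (((((A:11/2,K:11/2):9,(D:3/2,E:3/2):13):13/8,G:129/8):19/40,U:83/5):413/120,(P:15/2,S:15/2):301/24)
total length: 12217/120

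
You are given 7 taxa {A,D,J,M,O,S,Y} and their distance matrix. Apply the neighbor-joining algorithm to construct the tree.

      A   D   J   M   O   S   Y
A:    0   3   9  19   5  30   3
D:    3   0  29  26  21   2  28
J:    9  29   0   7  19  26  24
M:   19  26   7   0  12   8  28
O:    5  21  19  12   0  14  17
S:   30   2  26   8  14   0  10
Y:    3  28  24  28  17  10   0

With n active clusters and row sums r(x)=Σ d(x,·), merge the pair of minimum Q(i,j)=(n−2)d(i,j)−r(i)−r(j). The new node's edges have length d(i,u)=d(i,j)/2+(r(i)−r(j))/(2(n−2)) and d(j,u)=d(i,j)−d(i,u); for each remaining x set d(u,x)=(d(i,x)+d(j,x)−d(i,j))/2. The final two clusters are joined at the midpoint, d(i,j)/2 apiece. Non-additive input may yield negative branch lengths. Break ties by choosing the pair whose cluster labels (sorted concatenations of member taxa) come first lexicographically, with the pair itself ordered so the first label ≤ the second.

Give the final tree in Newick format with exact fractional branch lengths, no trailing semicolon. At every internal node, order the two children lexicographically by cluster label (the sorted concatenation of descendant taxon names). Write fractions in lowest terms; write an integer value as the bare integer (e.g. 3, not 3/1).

((((A:-35/12,Y:71/12):83/16,(D:29/10,S:-9/10):161/16):17/16,(J:63/16,M:49/16):123/16):69/32,O:69/32)

1. join D+S (d=2, Q=-189) ⇒ DS; edges |D|=29/10, |S|=-9/10
  updated: d(A,DS)=31/2, d(DS,J)=53/2, d(DS,M)=16, d(DS,O)=33/2, d(DS,Y)=18
2. join J+M (d=7, Q=-279/2) ⇒ JM; edges |J|=63/16, |M|=49/16
  updated: d(A,JM)=21/2, d(DS,JM)=71/4, d(JM,O)=12, d(JM,Y)=45/2
3. join A+Y (d=3, Q=-171/2) ⇒ AY; edges |A|=-35/12, |Y|=71/12
  updated: d(AY,DS)=61/4, d(AY,JM)=15, d(AY,O)=19/2
4. join AY+DS (d=61/4, Q=-235/4) ⇒ ADSY; edges |AY|=83/16, |DS|=161/16
  updated: d(ADSY,JM)=35/4, d(ADSY,O)=43/8
5. join ADSY+JM (d=35/4, Q=-209/8) ⇒ ADJMSY; edges |ADSY|=17/16, |JM|=123/16
  updated: d(ADJMSY,O)=69/16
6. join ADJMSY+O (d=69/16) ⇒ ADJMOSY; edges |ADJMSY|=69/32, |O|=69/32
final tree: ((((A:-35/12,Y:71/12):83/16,(D:29/10,S:-9/10):161/16):17/16,(J:63/16,M:49/16):123/16):69/32,O:69/32)
total length: 645/16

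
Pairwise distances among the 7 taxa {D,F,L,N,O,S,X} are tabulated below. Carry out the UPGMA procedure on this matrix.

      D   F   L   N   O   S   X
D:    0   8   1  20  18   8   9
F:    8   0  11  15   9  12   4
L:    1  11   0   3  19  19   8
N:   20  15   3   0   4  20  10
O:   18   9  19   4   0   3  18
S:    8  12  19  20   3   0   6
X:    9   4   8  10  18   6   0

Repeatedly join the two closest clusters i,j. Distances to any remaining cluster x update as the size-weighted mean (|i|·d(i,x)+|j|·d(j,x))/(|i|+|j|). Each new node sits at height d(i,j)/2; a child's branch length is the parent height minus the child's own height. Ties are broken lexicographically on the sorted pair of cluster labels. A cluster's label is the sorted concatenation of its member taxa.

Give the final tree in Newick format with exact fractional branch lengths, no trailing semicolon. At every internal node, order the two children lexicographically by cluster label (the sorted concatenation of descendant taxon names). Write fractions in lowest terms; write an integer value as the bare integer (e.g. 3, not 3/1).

((((D:1/2,L:1/2):4,(F:2,X:2):5/2):3/2,N:6):13/20,(O:3/2,S:3/2):103/20)

1. join D+L (d=1) ⇒ DL; edges |D|=1/2, |L|=1/2
  updated: d(DL,F)=19/2, d(DL,N)=23/2, d(DL,O)=37/2, d(DL,S)=27/2, d(DL,X)=17/2
2. join O+S (d=3) ⇒ OS; edges |O|=3/2, |S|=3/2
  updated: d(DL,OS)=16, d(F,OS)=21/2, d(N,OS)=12, d(OS,X)=12
3. join F+X (d=4) ⇒ FX; edges |F|=2, |X|=2
  updated: d(DL,FX)=9, d(FX,N)=25/2, d(FX,OS)=45/4
4. join DL+FX (d=9) ⇒ DFLX; edges |DL|=4, |FX|=5/2
  updated: d(DFLX,N)=12, d(DFLX,OS)=109/8
5. join DFLX+N (d=12) ⇒ DFLNX; edges |DFLX|=3/2, |N|=6
  updated: d(DFLNX,OS)=133/10
6. join DFLNX+OS (d=133/10) ⇒ DFLNOSX; edges |DFLNX|=13/20, |OS|=103/20
final tree: ((((D:1/2,L:1/2):4,(F:2,X:2):5/2):3/2,N:6):13/20,(O:3/2,S:3/2):103/20)
total length: 139/5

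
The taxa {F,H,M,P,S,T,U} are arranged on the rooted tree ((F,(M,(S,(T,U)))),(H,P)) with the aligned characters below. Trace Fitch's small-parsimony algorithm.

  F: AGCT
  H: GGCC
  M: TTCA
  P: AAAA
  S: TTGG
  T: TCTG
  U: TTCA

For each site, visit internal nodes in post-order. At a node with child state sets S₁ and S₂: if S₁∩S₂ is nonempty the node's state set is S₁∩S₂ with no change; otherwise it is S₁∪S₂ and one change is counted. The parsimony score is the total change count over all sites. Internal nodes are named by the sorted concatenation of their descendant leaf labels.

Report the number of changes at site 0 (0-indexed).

TU@0: {T} ∩ {T} = {T} (intersection, +0)
STU@0: {T} ∩ {T} = {T} (intersection, +0)
MSTU@0: {T} ∩ {T} = {T} (intersection, +0)
FMSTU@0: {A} ∪ {T} = {A,T} (union, +1)
HP@0: {G} ∪ {A} = {A,G} (union, +1)
FHMPSTU@0: {A,T} ∩ {A,G} = {A} (intersection, +0)
TU@1: {C} ∪ {T} = {C,T} (union, +1)
STU@1: {T} ∩ {C,T} = {T} (intersection, +0)
MSTU@1: {T} ∩ {T} = {T} (intersection, +0)
FMSTU@1: {G} ∪ {T} = {G,T} (union, +1)
HP@1: {G} ∪ {A} = {A,G} (union, +1)
FHMPSTU@1: {G,T} ∩ {A,G} = {G} (intersection, +0)
TU@2: {T} ∪ {C} = {C,T} (union, +1)
STU@2: {G} ∪ {C,T} = {C,G,T} (union, +1)
MSTU@2: {C} ∩ {C,G,T} = {C} (intersection, +0)
FMSTU@2: {C} ∩ {C} = {C} (intersection, +0)
HP@2: {C} ∪ {A} = {A,C} (union, +1)
FHMPSTU@2: {C} ∩ {A,C} = {C} (intersection, +0)
TU@3: {G} ∪ {A} = {A,G} (union, +1)
STU@3: {G} ∩ {A,G} = {G} (intersection, +0)
MSTU@3: {A} ∪ {G} = {A,G} (union, +1)
FMSTU@3: {T} ∪ {A,G} = {A,G,T} (union, +1)
HP@3: {C} ∪ {A} = {A,C} (union, +1)
FHMPSTU@3: {A,G,T} ∩ {A,C} = {A} (intersection, +0)
per-site changes: [2, 3, 3, 4]; total = 12

2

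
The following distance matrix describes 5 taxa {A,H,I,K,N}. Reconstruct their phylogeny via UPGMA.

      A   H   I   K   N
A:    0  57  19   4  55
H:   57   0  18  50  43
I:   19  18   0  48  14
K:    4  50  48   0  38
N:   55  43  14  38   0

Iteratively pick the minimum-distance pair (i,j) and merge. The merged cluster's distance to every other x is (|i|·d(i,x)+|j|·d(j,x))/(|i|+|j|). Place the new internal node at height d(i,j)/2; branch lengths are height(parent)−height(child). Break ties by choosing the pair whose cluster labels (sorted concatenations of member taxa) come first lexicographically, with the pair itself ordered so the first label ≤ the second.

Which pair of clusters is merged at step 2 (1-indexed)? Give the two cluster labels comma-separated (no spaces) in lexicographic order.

I,N

step 1: merge (A,K) at d=4; branch lengths A→2, K→2; new cluster AK
  updated: d(AK,H)=107/2, d(AK,I)=67/2, d(AK,N)=93/2
step 2: merge (I,N) at d=14; branch lengths I→7, N→7; new cluster IN
  updated: d(AK,IN)=40, d(H,IN)=61/2
step 3: merge (H,IN) at d=61/2; branch lengths H→61/4, IN→33/4; new cluster HIN
  updated: d(AK,HIN)=89/2
step 4: merge (AK,HIN) at d=89/2; branch lengths AK→81/4, HIN→7; new cluster AHIKN
final tree: ((A:2,K:2):81/4,(H:61/4,(I:7,N:7):33/4):7)
total length: 275/4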